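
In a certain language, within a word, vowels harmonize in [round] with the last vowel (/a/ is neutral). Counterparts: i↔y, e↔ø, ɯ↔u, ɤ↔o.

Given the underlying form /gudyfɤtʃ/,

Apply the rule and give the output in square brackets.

[gɯdifɤtʃ]

/u/ harmonizes with /ɤ/ ([-round]) → [ɯ]
/y/ harmonizes with /ɤ/ ([-round]) → [i]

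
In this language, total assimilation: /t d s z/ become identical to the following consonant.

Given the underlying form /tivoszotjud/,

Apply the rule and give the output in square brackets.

[tivozzojjud]

/s/ before /z/ → [z] (total assimilation)
/t/ before /j/ → [j] (total assimilation)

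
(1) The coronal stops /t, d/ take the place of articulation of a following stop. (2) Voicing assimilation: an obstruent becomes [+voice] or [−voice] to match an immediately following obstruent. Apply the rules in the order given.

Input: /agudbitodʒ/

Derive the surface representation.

[agubbitodʒ]

Rule 1: /d/ before /b/ (labial) → [b]
After rule 1: agubbitodʒ
Rule 2: no segment meets the rule's conditions; no change.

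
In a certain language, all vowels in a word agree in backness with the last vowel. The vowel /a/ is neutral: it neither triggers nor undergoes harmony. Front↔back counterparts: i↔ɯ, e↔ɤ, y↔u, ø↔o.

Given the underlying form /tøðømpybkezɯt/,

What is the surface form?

[toðompubkɤzɯt]

/ø/ harmonizes with /ɯ/ ([+back]) → [o]
/ø/ harmonizes with /ɯ/ ([+back]) → [o]
/y/ harmonizes with /ɯ/ ([+back]) → [u]
/e/ harmonizes with /ɯ/ ([+back]) → [ɤ]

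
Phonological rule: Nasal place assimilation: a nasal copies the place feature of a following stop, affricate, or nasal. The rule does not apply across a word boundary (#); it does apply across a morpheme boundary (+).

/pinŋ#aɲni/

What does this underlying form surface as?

[piŋŋ#anni]

/n/ before /ŋ/ (velar) → [ŋ]
/ɲ/ before /n/ (alveolar) → [n]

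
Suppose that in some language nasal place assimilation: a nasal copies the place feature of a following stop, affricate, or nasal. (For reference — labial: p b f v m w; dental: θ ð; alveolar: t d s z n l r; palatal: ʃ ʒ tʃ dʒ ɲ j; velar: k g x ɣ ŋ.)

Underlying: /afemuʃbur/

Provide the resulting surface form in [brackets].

[afemuʃbur]

no segment meets the rule's conditions; no change.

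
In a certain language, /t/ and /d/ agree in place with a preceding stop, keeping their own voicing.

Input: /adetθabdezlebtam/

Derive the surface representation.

[adetθabbezlebpam]

/d/ after /b/ (labial) → [b]
/t/ after /b/ (labial) → [p]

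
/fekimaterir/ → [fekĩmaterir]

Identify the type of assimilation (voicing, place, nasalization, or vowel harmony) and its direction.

nasalization, regressive

/i/→[ĩ].
Each target copies a feature from the following segment, so the direction is regressive.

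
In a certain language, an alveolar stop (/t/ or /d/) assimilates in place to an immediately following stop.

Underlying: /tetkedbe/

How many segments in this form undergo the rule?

/t/ before /k/ (velar) → [k]
/d/ before /b/ (labial) → [b]
2 segments change.

2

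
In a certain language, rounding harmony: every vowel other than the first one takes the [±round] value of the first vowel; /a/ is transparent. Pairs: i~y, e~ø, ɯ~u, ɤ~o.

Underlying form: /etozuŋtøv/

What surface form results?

/o/ harmonizes with /e/ ([-round]) → [ɤ]
/u/ harmonizes with /e/ ([-round]) → [ɯ]
/ø/ harmonizes with /e/ ([-round]) → [e]

[etɤzɯŋtev]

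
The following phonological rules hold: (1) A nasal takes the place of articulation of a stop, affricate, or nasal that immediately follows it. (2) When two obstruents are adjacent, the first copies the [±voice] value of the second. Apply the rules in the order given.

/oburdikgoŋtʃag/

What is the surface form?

Rule 1: /ŋ/ before /tʃ/ (palatal) → [ɲ]
After rule 1: oburdikgoɲtʃag
Rule 2: /k/ before /g/ (voiced) → [g]

[oburdiggoɲtʃag]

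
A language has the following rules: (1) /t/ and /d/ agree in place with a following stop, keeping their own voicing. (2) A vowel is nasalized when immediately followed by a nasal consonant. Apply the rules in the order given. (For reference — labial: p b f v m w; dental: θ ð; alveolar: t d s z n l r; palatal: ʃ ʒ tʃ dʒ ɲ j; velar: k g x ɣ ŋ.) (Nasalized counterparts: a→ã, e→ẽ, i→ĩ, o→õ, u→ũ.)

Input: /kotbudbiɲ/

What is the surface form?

Rule 1: /t/ before /b/ (labial) → [p]
Rule 1: /d/ before /b/ (labial) → [b]
After rule 1: kopbubbiɲ
Rule 2: /i/ before nasal /ɲ/ → [ĩ]

[kopbubbĩɲ]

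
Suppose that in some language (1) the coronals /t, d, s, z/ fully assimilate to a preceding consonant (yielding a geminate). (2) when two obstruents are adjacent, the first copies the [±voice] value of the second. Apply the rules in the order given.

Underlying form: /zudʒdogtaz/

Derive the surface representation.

Rule 1: /d/ after /dʒ/ → [dʒ] (total assimilation)
Rule 1: /t/ after /g/ → [g] (total assimilation)
After rule 1: zudʒdʒoggaz
Rule 2: no segment meets the rule's conditions; no change.

[zudʒdʒoggaz]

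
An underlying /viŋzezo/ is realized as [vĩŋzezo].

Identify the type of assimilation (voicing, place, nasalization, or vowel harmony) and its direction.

nasalization, regressive

/i/→[ĩ].
Each target copies a feature from the following segment, so the direction is regressive.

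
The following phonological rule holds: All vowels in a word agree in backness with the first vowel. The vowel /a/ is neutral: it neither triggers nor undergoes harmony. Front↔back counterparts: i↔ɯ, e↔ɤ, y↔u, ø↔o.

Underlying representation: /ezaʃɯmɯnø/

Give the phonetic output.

[ezaʃiminø]

/ɯ/ harmonizes with /e/ ([-back]) → [i]
/ɯ/ harmonizes with /e/ ([-back]) → [i]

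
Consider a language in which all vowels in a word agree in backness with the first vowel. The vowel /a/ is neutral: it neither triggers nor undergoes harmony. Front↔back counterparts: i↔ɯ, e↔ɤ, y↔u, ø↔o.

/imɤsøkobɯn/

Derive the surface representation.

[imesøkøbin]

/ɤ/ harmonizes with /i/ ([-back]) → [e]
/o/ harmonizes with /i/ ([-back]) → [ø]
/ɯ/ harmonizes with /i/ ([-back]) → [i]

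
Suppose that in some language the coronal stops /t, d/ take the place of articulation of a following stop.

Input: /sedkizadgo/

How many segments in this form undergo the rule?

2

/d/ before /k/ (velar) → [g]
/d/ before /g/ (velar) → [g]
2 segments change.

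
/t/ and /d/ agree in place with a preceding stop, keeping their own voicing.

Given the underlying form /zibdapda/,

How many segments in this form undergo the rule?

2

/d/ after /b/ (labial) → [b]
/d/ after /p/ (labial) → [b]
2 segments change.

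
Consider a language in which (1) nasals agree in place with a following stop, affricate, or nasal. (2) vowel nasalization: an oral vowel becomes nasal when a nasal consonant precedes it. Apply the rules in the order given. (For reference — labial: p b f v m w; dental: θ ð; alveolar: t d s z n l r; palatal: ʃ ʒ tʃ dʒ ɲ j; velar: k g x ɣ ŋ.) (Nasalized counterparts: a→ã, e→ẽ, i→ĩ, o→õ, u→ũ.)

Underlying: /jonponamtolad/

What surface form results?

Rule 1: /n/ before /p/ (labial) → [m]
Rule 1: /m/ before /t/ (alveolar) → [n]
After rule 1: jomponantolad
Rule 2: /a/ after nasal /n/ → [ã]

[jomponãntolad]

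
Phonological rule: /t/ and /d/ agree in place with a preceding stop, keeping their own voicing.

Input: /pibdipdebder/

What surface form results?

/d/ after /b/ (labial) → [b]
/d/ after /p/ (labial) → [b]
/d/ after /b/ (labial) → [b]

[pibbipbebber]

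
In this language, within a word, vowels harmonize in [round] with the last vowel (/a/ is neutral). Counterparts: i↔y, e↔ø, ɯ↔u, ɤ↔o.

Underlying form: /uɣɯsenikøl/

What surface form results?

[uɣusønykøl]

/ɯ/ harmonizes with /ø/ ([+round]) → [u]
/e/ harmonizes with /ø/ ([+round]) → [ø]
/i/ harmonizes with /ø/ ([+round]) → [y]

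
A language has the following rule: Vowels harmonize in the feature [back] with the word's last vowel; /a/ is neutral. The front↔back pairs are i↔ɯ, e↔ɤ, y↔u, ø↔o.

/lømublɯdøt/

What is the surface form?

[lømyblidøt]

/u/ harmonizes with /ø/ ([-back]) → [y]
/ɯ/ harmonizes with /ø/ ([-back]) → [i]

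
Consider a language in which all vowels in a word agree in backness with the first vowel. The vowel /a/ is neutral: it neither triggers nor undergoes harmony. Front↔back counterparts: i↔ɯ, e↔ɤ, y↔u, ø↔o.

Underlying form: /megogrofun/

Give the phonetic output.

[megøgrøfyn]

/o/ harmonizes with /e/ ([-back]) → [ø]
/o/ harmonizes with /e/ ([-back]) → [ø]
/u/ harmonizes with /e/ ([-back]) → [y]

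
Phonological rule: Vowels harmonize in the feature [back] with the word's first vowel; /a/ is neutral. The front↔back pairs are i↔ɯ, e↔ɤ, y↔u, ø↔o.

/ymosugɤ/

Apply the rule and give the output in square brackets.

/o/ harmonizes with /y/ ([-back]) → [ø]
/u/ harmonizes with /y/ ([-back]) → [y]
/ɤ/ harmonizes with /y/ ([-back]) → [e]

[ymøsyge]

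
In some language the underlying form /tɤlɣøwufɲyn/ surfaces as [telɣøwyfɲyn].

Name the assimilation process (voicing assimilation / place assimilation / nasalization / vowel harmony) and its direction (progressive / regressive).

vowel harmony, regressive

/ɤ/→[e] /u/→[y].
Vowels agree with the last vowel, so the harmony is regressive.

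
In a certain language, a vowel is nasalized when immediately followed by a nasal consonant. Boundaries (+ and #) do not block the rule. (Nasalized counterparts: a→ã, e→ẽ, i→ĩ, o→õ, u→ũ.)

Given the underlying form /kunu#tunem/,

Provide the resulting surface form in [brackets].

[kũnu#tũnẽm]

/u/ before nasal /n/ → [ũ]
/u/ before nasal /n/ → [ũ]
/e/ before nasal /m/ → [ẽ]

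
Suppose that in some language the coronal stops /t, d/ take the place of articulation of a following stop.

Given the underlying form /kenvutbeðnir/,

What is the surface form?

[kenvupbeðnir]

/t/ before /b/ (labial) → [p]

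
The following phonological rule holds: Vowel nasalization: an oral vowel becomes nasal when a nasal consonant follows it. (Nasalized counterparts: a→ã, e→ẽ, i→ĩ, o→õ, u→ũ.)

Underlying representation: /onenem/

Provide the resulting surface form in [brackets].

[õnẽnẽm]

/o/ before nasal /n/ → [õ]
/e/ before nasal /n/ → [ẽ]
/e/ before nasal /m/ → [ẽ]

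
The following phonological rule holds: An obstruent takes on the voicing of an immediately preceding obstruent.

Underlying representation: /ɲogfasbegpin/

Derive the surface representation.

[ɲogvaspegbin]

/f/ after /g/ (voiced) → [v]
/b/ after /s/ (voiceless) → [p]
/p/ after /g/ (voiced) → [b]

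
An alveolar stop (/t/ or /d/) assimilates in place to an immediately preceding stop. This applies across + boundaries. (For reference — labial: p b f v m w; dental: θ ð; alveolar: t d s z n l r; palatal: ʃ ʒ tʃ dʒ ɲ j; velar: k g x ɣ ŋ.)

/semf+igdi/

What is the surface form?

/d/ after /g/ (velar) → [g]

[semf+iggi]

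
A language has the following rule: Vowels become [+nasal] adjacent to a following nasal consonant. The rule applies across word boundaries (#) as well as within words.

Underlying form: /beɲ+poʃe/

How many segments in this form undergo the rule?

1

/e/ before nasal /ɲ/ → [ẽ]
1 segment changes.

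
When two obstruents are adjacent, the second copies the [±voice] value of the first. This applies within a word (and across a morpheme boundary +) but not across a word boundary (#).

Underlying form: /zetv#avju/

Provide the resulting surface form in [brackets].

/v/ after /t/ (voiceless) → [f]

[zetf#avju]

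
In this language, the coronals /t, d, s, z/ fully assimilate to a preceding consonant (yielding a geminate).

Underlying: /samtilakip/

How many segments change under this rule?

1

/t/ after /m/ → [m] (total assimilation)
1 segment changes.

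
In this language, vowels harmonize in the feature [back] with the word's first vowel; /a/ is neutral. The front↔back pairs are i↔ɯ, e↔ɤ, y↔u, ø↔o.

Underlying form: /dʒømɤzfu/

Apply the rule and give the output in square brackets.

[dʒømezfy]

/ɤ/ harmonizes with /ø/ ([-back]) → [e]
/u/ harmonizes with /ø/ ([-back]) → [y]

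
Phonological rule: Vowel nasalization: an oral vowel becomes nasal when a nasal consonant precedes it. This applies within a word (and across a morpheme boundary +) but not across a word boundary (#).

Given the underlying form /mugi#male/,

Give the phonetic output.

[mũgi#mãle]

/u/ after nasal /m/ → [ũ]
/a/ after nasal /m/ → [ã]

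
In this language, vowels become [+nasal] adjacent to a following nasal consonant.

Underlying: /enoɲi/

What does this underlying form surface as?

[ẽnõɲi]

/e/ before nasal /n/ → [ẽ]
/o/ before nasal /ɲ/ → [õ]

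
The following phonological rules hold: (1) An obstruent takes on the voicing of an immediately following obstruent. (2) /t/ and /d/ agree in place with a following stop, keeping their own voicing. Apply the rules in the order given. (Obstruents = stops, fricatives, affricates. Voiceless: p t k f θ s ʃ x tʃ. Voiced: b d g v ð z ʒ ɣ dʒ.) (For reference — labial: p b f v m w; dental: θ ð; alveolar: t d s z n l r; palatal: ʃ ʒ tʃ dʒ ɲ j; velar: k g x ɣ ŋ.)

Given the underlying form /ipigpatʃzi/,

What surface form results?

[ipikpadʒzi]

Rule 1: /g/ before /p/ (voiceless) → [k]
Rule 1: /tʃ/ before /z/ (voiced) → [dʒ]
After rule 1: ipikpadʒzi
Rule 2: no segment meets the rule's conditions; no change.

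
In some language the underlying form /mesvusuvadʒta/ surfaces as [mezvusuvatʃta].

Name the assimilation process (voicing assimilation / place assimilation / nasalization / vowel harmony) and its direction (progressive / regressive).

/s/→[z] /dʒ/→[tʃ].
Each target copies a feature from the following segment, so the direction is regressive.

voicing assimilation, regressive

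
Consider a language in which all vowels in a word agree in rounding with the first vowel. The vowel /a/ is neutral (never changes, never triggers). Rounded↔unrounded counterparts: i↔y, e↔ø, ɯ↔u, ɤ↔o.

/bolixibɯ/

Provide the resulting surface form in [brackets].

[bolyxybu]

/i/ harmonizes with /o/ ([+round]) → [y]
/i/ harmonizes with /o/ ([+round]) → [y]
/ɯ/ harmonizes with /o/ ([+round]) → [u]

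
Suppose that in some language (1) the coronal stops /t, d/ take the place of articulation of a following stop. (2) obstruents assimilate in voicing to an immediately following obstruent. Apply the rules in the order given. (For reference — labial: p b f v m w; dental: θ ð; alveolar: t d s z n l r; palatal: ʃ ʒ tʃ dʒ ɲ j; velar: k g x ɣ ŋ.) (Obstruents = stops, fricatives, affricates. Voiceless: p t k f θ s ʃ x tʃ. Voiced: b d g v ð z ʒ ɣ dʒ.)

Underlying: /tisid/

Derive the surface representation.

[tisid]

Rule 1: no segment meets the rule's conditions; no change.
After rule 1: tisid
Rule 2: no segment meets the rule's conditions; no change.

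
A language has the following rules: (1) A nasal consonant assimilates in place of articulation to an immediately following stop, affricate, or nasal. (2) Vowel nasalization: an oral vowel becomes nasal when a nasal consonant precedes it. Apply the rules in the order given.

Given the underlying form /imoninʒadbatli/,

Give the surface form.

[imõnĩnʒadbatli]

Rule 1: no segment meets the rule's conditions; no change.
After rule 1: imoninʒadbatli
Rule 2: /o/ after nasal /m/ → [õ]
Rule 2: /i/ after nasal /n/ → [ĩ]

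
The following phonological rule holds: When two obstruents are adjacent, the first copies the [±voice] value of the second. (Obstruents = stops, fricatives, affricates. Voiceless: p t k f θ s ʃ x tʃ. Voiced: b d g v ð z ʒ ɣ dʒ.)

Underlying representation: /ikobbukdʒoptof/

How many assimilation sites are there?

1

/k/ before /dʒ/ (voiced) → [g]
1 segment changes.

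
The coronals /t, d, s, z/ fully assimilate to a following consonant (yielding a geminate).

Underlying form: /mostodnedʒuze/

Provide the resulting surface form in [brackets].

[mottonnedʒuze]

/s/ before /t/ → [t] (total assimilation)
/d/ before /n/ → [n] (total assimilation)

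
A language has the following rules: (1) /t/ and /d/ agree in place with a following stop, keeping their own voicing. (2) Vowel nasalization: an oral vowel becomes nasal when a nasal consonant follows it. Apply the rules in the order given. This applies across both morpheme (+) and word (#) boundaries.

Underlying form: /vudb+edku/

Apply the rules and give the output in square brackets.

[vubb+egku]

Rule 1: /d/ before /b/ (labial) → [b]
Rule 1: /d/ before /k/ (velar) → [g]
After rule 1: vubb+egku
Rule 2: no segment meets the rule's conditions; no change.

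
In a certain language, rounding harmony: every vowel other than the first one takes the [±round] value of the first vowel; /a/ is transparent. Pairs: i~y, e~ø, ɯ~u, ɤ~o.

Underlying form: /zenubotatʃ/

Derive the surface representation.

/u/ harmonizes with /e/ ([-round]) → [ɯ]
/o/ harmonizes with /e/ ([-round]) → [ɤ]

[zenɯbɤtatʃ]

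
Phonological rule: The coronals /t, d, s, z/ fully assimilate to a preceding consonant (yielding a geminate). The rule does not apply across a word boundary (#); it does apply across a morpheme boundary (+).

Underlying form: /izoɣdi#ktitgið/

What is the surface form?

[izoɣɣi#kkitgið]

/d/ after /ɣ/ → [ɣ] (total assimilation)
/t/ after /k/ → [k] (total assimilation)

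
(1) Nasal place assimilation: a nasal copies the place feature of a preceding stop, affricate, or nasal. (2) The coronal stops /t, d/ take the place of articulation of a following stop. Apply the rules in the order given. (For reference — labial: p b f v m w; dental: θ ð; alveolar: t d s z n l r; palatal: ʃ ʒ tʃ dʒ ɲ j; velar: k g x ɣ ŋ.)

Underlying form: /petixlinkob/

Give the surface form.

[petixlinkob]

Rule 1: no segment meets the rule's conditions; no change.
After rule 1: petixlinkob
Rule 2: no segment meets the rule's conditions; no change.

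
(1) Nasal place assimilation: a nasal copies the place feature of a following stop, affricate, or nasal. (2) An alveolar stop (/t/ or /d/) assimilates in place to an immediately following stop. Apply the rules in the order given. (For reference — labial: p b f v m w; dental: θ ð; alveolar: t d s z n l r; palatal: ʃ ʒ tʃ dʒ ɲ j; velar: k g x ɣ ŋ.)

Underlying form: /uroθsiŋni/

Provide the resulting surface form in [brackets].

[uroθsinni]

Rule 1: /ŋ/ before /n/ (alveolar) → [n]
After rule 1: uroθsinni
Rule 2: no segment meets the rule's conditions; no change.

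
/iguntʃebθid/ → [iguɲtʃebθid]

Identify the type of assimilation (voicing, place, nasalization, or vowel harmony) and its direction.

/n/→[ɲ].
Each target copies a feature from the following segment, so the direction is regressive.

place assimilation, regressive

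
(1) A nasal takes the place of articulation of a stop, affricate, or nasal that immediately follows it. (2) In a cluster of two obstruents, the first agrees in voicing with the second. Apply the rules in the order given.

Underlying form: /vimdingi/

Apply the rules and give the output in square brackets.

Rule 1: /m/ before /d/ (alveolar) → [n]
Rule 1: /n/ before /g/ (velar) → [ŋ]
After rule 1: vindiŋgi
Rule 2: no segment meets the rule's conditions; no change.

[vindiŋgi]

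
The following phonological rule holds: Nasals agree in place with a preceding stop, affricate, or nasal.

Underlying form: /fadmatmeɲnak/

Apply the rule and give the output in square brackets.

[fadnatneɲɲak]

/m/ after /d/ (alveolar) → [n]
/m/ after /t/ (alveolar) → [n]
/n/ after /ɲ/ (palatal) → [ɲ]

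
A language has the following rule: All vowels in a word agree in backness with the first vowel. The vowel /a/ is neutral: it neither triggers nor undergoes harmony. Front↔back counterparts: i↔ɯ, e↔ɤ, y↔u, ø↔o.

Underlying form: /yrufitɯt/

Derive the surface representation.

[yryfitit]

/u/ harmonizes with /y/ ([-back]) → [y]
/ɯ/ harmonizes with /y/ ([-back]) → [i]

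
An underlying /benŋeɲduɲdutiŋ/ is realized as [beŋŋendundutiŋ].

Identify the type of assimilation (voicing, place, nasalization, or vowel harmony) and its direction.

place assimilation, regressive

/n/→[ŋ] /ɲ/→[n] /ɲ/→[n].
Each target copies a feature from the following segment, so the direction is regressive.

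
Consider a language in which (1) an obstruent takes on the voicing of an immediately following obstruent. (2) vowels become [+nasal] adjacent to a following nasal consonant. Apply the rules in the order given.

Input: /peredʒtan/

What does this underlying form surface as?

[peretʃtãn]

Rule 1: /dʒ/ before /t/ (voiceless) → [tʃ]
After rule 1: peretʃtan
Rule 2: /a/ before nasal /n/ → [ã]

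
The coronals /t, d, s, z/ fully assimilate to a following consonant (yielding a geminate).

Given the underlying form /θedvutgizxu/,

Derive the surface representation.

[θevvuggixxu]

/d/ before /v/ → [v] (total assimilation)
/t/ before /g/ → [g] (total assimilation)
/z/ before /x/ → [x] (total assimilation)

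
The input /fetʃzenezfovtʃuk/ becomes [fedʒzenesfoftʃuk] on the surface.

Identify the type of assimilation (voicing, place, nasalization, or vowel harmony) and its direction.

voicing assimilation, regressive

/tʃ/→[dʒ] /z/→[s] /v/→[f].
Each target copies a feature from the following segment, so the direction is regressive.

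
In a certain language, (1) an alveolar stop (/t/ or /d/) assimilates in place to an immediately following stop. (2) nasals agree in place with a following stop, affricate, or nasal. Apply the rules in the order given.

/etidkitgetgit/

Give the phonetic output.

Rule 1: /d/ before /k/ (velar) → [g]
Rule 1: /t/ before /g/ (velar) → [k]
Rule 1: /t/ before /g/ (velar) → [k]
After rule 1: etigkikgekgit
Rule 2: no segment meets the rule's conditions; no change.

[etigkikgekgit]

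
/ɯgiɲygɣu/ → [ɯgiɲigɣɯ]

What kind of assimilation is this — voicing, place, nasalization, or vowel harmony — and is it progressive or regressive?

vowel harmony, progressive

/y/→[i] /u/→[ɯ].
Vowels agree with the first vowel, so the harmony is progressive.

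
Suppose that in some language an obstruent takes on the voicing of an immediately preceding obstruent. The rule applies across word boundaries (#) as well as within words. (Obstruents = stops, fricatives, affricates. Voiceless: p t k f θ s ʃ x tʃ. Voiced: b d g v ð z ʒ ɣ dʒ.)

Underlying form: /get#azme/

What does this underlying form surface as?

no segment meets the rule's conditions; no change.

[get#azme]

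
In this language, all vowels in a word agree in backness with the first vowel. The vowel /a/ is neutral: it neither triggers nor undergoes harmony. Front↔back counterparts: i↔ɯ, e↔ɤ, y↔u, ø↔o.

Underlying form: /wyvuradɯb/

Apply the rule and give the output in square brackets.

[wyvyradib]

/u/ harmonizes with /y/ ([-back]) → [y]
/ɯ/ harmonizes with /y/ ([-back]) → [i]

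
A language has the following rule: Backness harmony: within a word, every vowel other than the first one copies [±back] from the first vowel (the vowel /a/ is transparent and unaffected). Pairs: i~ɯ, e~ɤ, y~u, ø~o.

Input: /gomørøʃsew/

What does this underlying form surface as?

/ø/ harmonizes with /o/ ([+back]) → [o]
/ø/ harmonizes with /o/ ([+back]) → [o]
/e/ harmonizes with /o/ ([+back]) → [ɤ]

[gomoroʃsɤw]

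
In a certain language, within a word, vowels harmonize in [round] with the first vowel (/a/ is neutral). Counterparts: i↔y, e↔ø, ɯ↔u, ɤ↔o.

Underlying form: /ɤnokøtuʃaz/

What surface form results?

[ɤnɤketɯʃaz]

/o/ harmonizes with /ɤ/ ([-round]) → [ɤ]
/ø/ harmonizes with /ɤ/ ([-round]) → [e]
/u/ harmonizes with /ɤ/ ([-round]) → [ɯ]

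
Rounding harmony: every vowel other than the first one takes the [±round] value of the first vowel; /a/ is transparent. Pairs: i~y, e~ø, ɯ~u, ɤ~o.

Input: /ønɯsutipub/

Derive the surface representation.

[ønusutypub]

/ɯ/ harmonizes with /ø/ ([+round]) → [u]
/i/ harmonizes with /ø/ ([+round]) → [y]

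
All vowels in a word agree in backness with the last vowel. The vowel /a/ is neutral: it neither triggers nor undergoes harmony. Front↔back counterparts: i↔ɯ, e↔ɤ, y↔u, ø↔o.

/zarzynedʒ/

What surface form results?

no segment meets the rule's conditions; no change.

[zarzynedʒ]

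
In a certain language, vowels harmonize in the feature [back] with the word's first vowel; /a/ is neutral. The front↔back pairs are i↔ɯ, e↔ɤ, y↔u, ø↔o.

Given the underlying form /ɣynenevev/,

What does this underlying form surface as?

[ɣynenevev]

no segment meets the rule's conditions; no change.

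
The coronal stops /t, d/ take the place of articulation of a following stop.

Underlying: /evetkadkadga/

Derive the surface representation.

/t/ before /k/ (velar) → [k]
/d/ before /k/ (velar) → [g]
/d/ before /g/ (velar) → [g]

[evekkagkagga]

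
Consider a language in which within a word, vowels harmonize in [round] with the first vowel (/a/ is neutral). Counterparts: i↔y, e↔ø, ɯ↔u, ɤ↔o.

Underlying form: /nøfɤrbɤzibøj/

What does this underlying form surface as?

/ɤ/ harmonizes with /ø/ ([+round]) → [o]
/ɤ/ harmonizes with /ø/ ([+round]) → [o]
/i/ harmonizes with /ø/ ([+round]) → [y]

[nøforbozybøj]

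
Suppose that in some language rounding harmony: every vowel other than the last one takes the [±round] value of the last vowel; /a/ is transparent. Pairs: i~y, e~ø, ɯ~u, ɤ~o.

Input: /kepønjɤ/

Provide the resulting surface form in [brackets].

[kepenjɤ]

/ø/ harmonizes with /ɤ/ ([-round]) → [e]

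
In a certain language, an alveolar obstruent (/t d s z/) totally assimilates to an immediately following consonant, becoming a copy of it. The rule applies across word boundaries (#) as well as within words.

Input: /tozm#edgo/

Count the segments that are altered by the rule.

/z/ before /m/ → [m] (total assimilation)
/d/ before /g/ → [g] (total assimilation)
2 segments change.

2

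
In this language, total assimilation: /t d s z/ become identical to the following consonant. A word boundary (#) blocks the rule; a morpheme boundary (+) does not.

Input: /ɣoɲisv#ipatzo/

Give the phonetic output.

[ɣoɲivv#ipazzo]

/s/ before /v/ → [v] (total assimilation)
/t/ before /z/ → [z] (total assimilation)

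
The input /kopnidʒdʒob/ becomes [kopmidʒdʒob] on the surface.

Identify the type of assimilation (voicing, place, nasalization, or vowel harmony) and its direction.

/n/→[m].
Each target copies a feature from the preceding segment, so the direction is progressive.

place assimilation, progressive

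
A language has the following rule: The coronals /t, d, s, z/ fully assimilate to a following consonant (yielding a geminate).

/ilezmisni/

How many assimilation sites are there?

2

/z/ before /m/ → [m] (total assimilation)
/s/ before /n/ → [n] (total assimilation)
2 segments change.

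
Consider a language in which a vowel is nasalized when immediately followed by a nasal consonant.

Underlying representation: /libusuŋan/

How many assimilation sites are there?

/u/ before nasal /ŋ/ → [ũ]
/a/ before nasal /n/ → [ã]
2 segments change.

2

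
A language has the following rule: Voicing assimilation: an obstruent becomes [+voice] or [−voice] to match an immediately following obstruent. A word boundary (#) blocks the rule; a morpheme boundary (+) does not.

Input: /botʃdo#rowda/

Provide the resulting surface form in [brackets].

/tʃ/ before /d/ (voiced) → [dʒ]

[bodʒdo#rowda]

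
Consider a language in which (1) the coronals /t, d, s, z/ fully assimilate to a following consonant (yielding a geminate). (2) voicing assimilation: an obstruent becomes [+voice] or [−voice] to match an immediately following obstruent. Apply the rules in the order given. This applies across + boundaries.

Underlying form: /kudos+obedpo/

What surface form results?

[kudos+obeppo]

Rule 1: /d/ before /p/ → [p] (total assimilation)
After rule 1: kudos+obeppo
Rule 2: no segment meets the rule's conditions; no change.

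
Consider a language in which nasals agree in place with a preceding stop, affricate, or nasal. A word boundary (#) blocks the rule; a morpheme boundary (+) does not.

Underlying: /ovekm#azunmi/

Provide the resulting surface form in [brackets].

[ovekŋ#azunni]

/m/ after /k/ (velar) → [ŋ]
/m/ after /n/ (alveolar) → [n]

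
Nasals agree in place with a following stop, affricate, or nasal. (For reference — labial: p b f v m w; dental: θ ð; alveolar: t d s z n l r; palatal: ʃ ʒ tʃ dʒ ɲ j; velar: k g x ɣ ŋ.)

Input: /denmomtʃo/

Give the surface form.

[demmoɲtʃo]

/n/ before /m/ (labial) → [m]
/m/ before /tʃ/ (palatal) → [ɲ]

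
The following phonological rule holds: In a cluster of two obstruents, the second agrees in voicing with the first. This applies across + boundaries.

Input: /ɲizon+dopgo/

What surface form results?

/g/ after /p/ (voiceless) → [k]

[ɲizon+dopko]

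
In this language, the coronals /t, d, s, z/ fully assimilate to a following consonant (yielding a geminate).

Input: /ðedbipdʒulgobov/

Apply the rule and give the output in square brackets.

/d/ before /b/ → [b] (total assimilation)

[ðebbipdʒulgobov]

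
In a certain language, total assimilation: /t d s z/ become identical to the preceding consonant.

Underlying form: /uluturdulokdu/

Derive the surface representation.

/d/ after /r/ → [r] (total assimilation)
/d/ after /k/ → [k] (total assimilation)

[uluturrulokku]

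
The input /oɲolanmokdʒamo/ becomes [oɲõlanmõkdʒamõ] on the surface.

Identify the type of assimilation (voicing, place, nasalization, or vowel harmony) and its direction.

/o/→[õ] /o/→[õ] /o/→[õ].
Each target copies a feature from the preceding segment, so the direction is progressive.

nasalization, progressive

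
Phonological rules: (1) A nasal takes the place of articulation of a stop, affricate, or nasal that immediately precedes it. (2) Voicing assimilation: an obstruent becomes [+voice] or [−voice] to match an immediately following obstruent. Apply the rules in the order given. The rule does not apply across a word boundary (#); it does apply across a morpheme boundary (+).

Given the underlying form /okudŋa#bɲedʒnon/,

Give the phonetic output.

Rule 1: /ŋ/ after /d/ (alveolar) → [n]
Rule 1: /ɲ/ after /b/ (labial) → [m]
Rule 1: /n/ after /dʒ/ (palatal) → [ɲ]
After rule 1: okudna#bmedʒɲon
Rule 2: no segment meets the rule's conditions; no change.

[okudna#bmedʒɲon]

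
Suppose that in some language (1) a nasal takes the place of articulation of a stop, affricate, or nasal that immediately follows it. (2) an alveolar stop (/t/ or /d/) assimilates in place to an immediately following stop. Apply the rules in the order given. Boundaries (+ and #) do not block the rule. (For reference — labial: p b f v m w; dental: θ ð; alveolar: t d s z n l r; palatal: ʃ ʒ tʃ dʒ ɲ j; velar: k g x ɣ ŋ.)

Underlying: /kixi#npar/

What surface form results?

[kixi#mpar]

Rule 1: /n/ before /p/ (labial) → [m]
After rule 1: kixi#mpar
Rule 2: no segment meets the rule's conditions; no change.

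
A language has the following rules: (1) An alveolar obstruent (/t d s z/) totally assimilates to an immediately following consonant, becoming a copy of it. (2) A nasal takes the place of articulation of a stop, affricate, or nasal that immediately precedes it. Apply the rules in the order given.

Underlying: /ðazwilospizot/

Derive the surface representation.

Rule 1: /z/ before /w/ → [w] (total assimilation)
Rule 1: /s/ before /p/ → [p] (total assimilation)
After rule 1: ðawwiloppizot
Rule 2: no segment meets the rule's conditions; no change.

[ðawwiloppizot]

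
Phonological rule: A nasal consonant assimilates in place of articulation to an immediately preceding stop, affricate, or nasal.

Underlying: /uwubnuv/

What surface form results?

/n/ after /b/ (labial) → [m]

[uwubmuv]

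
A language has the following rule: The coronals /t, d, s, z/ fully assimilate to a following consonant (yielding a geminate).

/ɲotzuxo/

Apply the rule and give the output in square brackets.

/t/ before /z/ → [z] (total assimilation)

[ɲozzuxo]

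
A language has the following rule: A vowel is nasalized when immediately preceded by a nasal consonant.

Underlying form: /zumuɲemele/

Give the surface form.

/u/ after nasal /m/ → [ũ]
/e/ after nasal /ɲ/ → [ẽ]
/e/ after nasal /m/ → [ẽ]

[zumũɲẽmẽle]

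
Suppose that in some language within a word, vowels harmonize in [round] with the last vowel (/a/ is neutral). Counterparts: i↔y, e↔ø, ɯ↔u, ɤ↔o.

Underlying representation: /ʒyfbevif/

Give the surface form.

[ʒifbevif]

/y/ harmonizes with /i/ ([-round]) → [i]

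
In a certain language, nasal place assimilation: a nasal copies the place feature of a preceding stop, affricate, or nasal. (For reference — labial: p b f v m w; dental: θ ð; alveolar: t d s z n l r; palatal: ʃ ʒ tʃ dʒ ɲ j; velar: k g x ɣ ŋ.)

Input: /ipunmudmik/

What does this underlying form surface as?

[ipunnudnik]

/m/ after /n/ (alveolar) → [n]
/m/ after /d/ (alveolar) → [n]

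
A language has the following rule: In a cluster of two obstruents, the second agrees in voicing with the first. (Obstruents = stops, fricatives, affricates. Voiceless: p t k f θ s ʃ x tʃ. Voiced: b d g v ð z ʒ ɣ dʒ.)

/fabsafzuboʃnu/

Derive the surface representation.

/s/ after /b/ (voiced) → [z]
/z/ after /f/ (voiceless) → [s]

[fabzafsuboʃnu]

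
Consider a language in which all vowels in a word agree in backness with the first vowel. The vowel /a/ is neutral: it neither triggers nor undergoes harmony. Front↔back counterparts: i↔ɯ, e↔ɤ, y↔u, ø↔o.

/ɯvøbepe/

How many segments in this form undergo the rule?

3

/ø/ harmonizes with /ɯ/ ([+back]) → [o]
/e/ harmonizes with /ɯ/ ([+back]) → [ɤ]
/e/ harmonizes with /ɯ/ ([+back]) → [ɤ]
3 segments change.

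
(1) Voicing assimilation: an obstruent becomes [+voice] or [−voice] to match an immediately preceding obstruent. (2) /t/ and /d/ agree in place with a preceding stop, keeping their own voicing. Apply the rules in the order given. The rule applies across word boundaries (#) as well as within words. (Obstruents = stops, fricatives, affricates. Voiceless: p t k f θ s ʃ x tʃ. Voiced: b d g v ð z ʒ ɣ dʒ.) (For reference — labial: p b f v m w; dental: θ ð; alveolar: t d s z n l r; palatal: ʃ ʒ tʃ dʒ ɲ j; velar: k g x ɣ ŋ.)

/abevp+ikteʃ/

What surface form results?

[abevb+ikkeʃ]

Rule 1: /p/ after /v/ (voiced) → [b]
After rule 1: abevb+ikteʃ
Rule 2: /t/ after /k/ (velar) → [k]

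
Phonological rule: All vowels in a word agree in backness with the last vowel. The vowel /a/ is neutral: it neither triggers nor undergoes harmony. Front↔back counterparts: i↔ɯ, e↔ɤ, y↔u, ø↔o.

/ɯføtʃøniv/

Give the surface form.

/ɯ/ harmonizes with /i/ ([-back]) → [i]

[iføtʃøniv]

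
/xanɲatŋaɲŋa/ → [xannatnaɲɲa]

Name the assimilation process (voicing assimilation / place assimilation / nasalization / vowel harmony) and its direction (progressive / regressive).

place assimilation, progressive

/ɲ/→[n] /ŋ/→[n] /ŋ/→[ɲ].
Each target copies a feature from the preceding segment, so the direction is progressive.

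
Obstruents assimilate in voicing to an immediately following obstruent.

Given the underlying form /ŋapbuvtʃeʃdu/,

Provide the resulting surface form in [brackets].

[ŋabbuftʃeʒdu]

/p/ before /b/ (voiced) → [b]
/v/ before /tʃ/ (voiceless) → [f]
/ʃ/ before /d/ (voiced) → [ʒ]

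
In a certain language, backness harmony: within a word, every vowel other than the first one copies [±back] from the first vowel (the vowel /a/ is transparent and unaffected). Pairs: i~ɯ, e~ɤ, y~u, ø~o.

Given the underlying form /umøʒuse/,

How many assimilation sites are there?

2

/ø/ harmonizes with /u/ ([+back]) → [o]
/e/ harmonizes with /u/ ([+back]) → [ɤ]
2 segments change.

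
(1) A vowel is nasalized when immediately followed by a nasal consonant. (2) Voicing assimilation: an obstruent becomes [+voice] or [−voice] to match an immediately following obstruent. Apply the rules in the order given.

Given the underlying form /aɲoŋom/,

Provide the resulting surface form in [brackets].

Rule 1: /a/ before nasal /ɲ/ → [ã]
Rule 1: /o/ before nasal /ŋ/ → [õ]
Rule 1: /o/ before nasal /m/ → [õ]
After rule 1: ãɲõŋõm
Rule 2: no segment meets the rule's conditions; no change.

[ãɲõŋõm]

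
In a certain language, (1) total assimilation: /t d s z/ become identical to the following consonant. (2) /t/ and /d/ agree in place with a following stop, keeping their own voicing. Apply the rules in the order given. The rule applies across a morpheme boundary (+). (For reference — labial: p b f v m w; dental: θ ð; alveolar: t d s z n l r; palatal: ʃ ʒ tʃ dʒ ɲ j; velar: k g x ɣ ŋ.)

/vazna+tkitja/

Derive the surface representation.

[vanna+kkijja]

Rule 1: /z/ before /n/ → [n] (total assimilation)
Rule 1: /t/ before /k/ → [k] (total assimilation)
Rule 1: /t/ before /j/ → [j] (total assimilation)
After rule 1: vanna+kkijja
Rule 2: no segment meets the rule's conditions; no change.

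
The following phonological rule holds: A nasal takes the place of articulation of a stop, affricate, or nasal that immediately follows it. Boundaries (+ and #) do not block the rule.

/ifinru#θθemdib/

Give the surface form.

/m/ before /d/ (alveolar) → [n]

[ifinru#θθendib]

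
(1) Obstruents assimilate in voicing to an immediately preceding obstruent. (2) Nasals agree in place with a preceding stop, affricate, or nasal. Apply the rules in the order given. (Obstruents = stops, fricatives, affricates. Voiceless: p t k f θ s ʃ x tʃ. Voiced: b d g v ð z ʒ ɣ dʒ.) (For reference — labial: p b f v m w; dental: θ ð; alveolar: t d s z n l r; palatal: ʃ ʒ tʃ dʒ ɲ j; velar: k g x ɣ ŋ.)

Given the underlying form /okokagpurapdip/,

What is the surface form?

[okokagburaptip]

Rule 1: /p/ after /g/ (voiced) → [b]
Rule 1: /d/ after /p/ (voiceless) → [t]
After rule 1: okokagburaptip
Rule 2: no segment meets the rule's conditions; no change.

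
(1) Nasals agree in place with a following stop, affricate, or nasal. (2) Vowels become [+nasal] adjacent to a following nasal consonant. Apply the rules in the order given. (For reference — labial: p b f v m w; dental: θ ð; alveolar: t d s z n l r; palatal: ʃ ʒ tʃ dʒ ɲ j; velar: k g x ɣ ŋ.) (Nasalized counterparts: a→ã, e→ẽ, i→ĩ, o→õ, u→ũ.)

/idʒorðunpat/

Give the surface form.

Rule 1: /n/ before /p/ (labial) → [m]
After rule 1: idʒorðumpat
Rule 2: /u/ before nasal /m/ → [ũ]

[idʒorðũmpat]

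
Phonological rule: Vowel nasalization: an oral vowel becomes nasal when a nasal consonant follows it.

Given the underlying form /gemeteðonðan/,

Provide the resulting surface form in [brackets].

[gẽmeteðõnðãn]

/e/ before nasal /m/ → [ẽ]
/o/ before nasal /n/ → [õ]
/a/ before nasal /n/ → [ã]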